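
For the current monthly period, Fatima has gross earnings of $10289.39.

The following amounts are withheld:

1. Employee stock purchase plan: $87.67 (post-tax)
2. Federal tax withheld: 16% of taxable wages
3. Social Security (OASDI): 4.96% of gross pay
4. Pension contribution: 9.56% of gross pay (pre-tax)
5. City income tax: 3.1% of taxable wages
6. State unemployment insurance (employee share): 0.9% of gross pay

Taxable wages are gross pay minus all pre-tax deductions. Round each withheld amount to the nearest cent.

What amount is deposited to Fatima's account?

$6837.70

Pension contribution: $10289.39 × 0.0956 = $983.67
Taxable wages = $10289.39 − $983.67 = $9305.72
Federal tax withheld: $9305.72 × 0.16 = $1488.92
City income tax: $9305.72 × 0.031 = $288.48
Social Security (OASDI): $10289.39 × 0.0496 = $510.35
State unemployment insurance (employee share): $10289.39 × 0.009 = $92.60
Employee stock purchase plan: $87.67
Total deductions = $983.67 + $1488.92 + $288.48 + $510.35 + $92.60 + $87.67 = $3451.69
Net pay = $10289.39 − $3451.69 = $6837.70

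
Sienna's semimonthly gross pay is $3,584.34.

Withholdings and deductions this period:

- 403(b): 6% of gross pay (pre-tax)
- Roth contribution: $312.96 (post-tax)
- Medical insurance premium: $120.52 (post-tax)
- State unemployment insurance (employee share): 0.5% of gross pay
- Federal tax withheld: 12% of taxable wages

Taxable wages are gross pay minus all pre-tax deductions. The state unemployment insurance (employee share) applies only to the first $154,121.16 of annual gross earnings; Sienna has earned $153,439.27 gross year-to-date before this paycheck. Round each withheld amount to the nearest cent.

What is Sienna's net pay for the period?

403(b): $3,584.34 × 0.06 = $215.06
Taxable wages = $3,584.34 − $215.06 = $3,369.28
Federal tax withheld: $3,369.28 × 0.12 = $404.31
State unemployment insurance (employee share): only $154,121.16 − $153,439.27 = $681.89 of this check is subject → $681.89 × 0.005 = $3.41
Medical insurance premium: $120.52
Roth contribution: $312.96
Total deductions = $215.06 + $404.31 + $3.41 + $120.52 + $312.96 = $1,056.26
Net pay = $3,584.34 − $1,056.26 = $2,528.08

$2,528.08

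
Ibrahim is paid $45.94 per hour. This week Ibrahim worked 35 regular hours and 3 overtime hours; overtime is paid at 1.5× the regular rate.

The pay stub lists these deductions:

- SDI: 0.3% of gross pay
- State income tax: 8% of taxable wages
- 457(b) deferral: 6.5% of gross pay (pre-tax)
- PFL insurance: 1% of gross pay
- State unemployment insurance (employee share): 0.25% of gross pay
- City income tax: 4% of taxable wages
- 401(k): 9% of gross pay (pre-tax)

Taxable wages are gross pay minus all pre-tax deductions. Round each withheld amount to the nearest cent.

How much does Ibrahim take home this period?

$1,321.23

Regular pay: 35 × $45.94 = $1,607.90
Overtime pay: 3 × $45.94 × 1.5 = $206.73
Gross pay = $1,607.90 + $206.73 = $1,814.63
401(k): $1,814.63 × 0.09 = $163.32
457(b) deferral: $1,814.63 × 0.065 = $117.95
Pre-tax total = $163.32 + $117.95 = $281.27
Taxable wages = $1,814.63 − $281.27 = $1,533.36
City income tax: $1,533.36 × 0.04 = $61.33
State income tax: $1,533.36 × 0.08 = $122.67
State unemployment insurance (employee share): $1,814.63 × 0.0025 = $4.54
SDI: $1,814.63 × 0.003 = $5.44
PFL insurance: $1,814.63 × 0.01 = $18.15
Total deductions = $163.32 + $117.95 + $61.33 + $122.67 + $4.54 + $5.44 + $18.15 = $493.40
Net pay = $1,814.63 − $493.40 = $1,321.23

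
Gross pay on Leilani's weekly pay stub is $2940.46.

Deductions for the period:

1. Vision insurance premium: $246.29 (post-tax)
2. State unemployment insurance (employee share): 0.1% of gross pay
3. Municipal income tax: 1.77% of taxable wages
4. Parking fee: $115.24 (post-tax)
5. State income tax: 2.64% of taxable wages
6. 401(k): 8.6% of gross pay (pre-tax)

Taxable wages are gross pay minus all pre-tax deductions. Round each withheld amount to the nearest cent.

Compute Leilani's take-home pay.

401(k): $2940.46 × 0.086 = $252.88
Taxable wages = $2940.46 − $252.88 = $2687.58
Municipal income tax: $2687.58 × 0.0177 = $47.57
State income tax: $2687.58 × 0.0264 = $70.95
State unemployment insurance (employee share): $2940.46 × 0.001 = $2.94
Parking fee: $115.24
Vision insurance premium: $246.29
Total deductions = $252.88 + $47.57 + $70.95 + $2.94 + $115.24 + $246.29 = $735.87
Net pay = $2940.46 − $735.87 = $2204.59

$2204.59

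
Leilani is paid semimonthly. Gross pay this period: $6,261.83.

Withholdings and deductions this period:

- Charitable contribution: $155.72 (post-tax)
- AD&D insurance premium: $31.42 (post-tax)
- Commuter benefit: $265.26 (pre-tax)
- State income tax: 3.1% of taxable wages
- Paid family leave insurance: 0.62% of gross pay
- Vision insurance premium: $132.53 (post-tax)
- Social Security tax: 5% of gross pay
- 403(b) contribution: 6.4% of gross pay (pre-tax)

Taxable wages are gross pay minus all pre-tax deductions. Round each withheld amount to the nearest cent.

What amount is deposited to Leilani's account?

403(b) contribution: $6,261.83 × 0.064 = $400.76
Commuter benefit: $265.26
Pre-tax total = $400.76 + $265.26 = $666.02
Taxable wages = $6,261.83 − $666.02 = $5,595.81
State income tax: $5,595.81 × 0.031 = $173.47
Paid family leave insurance: $6,261.83 × 0.0062 = $38.82
Social Security tax: $6,261.83 × 0.05 = $313.09
Charitable contribution: $155.72
Vision insurance premium: $132.53
AD&D insurance premium: $31.42
Total deductions = $400.76 + $265.26 + $173.47 + $38.82 + $313.09 + $155.72 + $132.53 + $31.42 = $1,511.07
Net pay = $6,261.83 − $1,511.07 = $4,750.76

$4,750.76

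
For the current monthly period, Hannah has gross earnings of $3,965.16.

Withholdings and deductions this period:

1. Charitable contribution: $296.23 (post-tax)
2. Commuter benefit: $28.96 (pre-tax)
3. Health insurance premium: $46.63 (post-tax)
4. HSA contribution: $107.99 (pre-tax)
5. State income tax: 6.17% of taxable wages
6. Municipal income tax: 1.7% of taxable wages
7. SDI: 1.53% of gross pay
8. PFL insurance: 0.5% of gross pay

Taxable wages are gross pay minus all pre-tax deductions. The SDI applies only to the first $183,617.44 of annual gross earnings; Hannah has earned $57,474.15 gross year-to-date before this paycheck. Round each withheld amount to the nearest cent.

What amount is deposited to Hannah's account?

$3,103.57

Commuter benefit: $28.96
HSA contribution: $107.99
Pre-tax total = $28.96 + $107.99 = $136.95
Taxable wages = $3,965.16 − $136.95 = $3,828.21
State income tax: $3,828.21 × 0.0617 = $236.20
Municipal income tax: $3,828.21 × 0.017 = $65.08
PFL insurance: $3,965.16 × 0.005 = $19.83
SDI: cap not yet reached, full $3,965.16 is subject → $3,965.16 × 0.0153 = $60.67
Charitable contribution: $296.23
Health insurance premium: $46.63
Total deductions = $28.96 + $107.99 + $236.20 + $65.08 + $19.83 + $60.67 + $296.23 + $46.63 = $861.59
Net pay = $3,965.16 − $861.59 = $3,103.57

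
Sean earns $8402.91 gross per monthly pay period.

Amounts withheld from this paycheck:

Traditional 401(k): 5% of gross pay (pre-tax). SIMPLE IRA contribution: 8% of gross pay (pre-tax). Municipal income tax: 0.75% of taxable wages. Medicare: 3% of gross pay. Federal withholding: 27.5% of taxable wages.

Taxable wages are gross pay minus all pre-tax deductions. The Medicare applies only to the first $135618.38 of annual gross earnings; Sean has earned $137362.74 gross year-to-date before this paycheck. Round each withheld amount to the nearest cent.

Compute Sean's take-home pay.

SIMPLE IRA contribution: $8402.91 × 0.08 = $672.23
Traditional 401(k): $8402.91 × 0.05 = $420.15
Pre-tax total = $672.23 + $420.15 = $1092.38
Taxable wages = $8402.91 − $1092.38 = $7310.53
Municipal income tax: $7310.53 × 0.0075 = $54.83
Federal withholding: $7310.53 × 0.275 = $2010.40
Medicare: annual cap $135618.38 already reached (YTD $137362.74), so $0.00
Total deductions = $672.23 + $420.15 + $54.83 + $2010.40 + $0.00 = $3157.61
Net pay = $8402.91 − $3157.61 = $5245.30

$5245.30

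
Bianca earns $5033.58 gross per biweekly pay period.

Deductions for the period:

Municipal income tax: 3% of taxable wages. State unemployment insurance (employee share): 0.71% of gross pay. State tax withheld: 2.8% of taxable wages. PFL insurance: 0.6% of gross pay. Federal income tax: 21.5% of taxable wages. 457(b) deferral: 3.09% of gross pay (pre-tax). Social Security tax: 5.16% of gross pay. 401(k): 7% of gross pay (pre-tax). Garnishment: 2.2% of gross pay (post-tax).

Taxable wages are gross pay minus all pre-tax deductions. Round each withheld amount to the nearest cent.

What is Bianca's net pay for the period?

457(b) deferral: $5033.58 × 0.0309 = $155.54
401(k): $5033.58 × 0.07 = $352.35
Pre-tax total = $155.54 + $352.35 = $507.89
Taxable wages = $5033.58 − $507.89 = $4525.69
Municipal income tax: $4525.69 × 0.03 = $135.77
State tax withheld: $4525.69 × 0.028 = $126.72
Federal income tax: $4525.69 × 0.215 = $973.02
State unemployment insurance (employee share): $5033.58 × 0.0071 = $35.74
PFL insurance: $5033.58 × 0.006 = $30.20
Social Security tax: $5033.58 × 0.0516 = $259.73
Garnishment: $5033.58 × 0.022 = $110.74
Total deductions = $155.54 + $352.35 + $135.77 + $126.72 + $973.02 + $35.74 + $30.20 + $259.73 + $110.74 = $2179.81
Net pay = $5033.58 − $2179.81 = $2853.77

$2853.77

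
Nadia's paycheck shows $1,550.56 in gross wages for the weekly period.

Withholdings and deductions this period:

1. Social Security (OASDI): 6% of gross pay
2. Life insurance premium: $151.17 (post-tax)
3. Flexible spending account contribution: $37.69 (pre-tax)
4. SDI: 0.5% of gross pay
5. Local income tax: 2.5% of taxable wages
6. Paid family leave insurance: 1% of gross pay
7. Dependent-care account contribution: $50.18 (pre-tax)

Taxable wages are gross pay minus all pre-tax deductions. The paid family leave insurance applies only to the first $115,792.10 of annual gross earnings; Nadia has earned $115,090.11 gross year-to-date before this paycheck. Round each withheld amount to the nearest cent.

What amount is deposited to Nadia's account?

$1,167.15

Dependent-care account contribution: $50.18
Flexible spending account contribution: $37.69
Pre-tax total = $50.18 + $37.69 = $87.87
Taxable wages = $1,550.56 − $87.87 = $1,462.69
Local income tax: $1,462.69 × 0.025 = $36.57
Paid family leave insurance: only $115,792.10 − $115,090.11 = $701.99 of this check is subject → $701.99 × 0.01 = $7.02
SDI: $1,550.56 × 0.005 = $7.75
Social Security (OASDI): $1,550.56 × 0.06 = $93.03
Life insurance premium: $151.17
Total deductions = $50.18 + $37.69 + $36.57 + $7.02 + $7.75 + $93.03 + $151.17 = $383.41
Net pay = $1,550.56 − $383.41 = $1,167.15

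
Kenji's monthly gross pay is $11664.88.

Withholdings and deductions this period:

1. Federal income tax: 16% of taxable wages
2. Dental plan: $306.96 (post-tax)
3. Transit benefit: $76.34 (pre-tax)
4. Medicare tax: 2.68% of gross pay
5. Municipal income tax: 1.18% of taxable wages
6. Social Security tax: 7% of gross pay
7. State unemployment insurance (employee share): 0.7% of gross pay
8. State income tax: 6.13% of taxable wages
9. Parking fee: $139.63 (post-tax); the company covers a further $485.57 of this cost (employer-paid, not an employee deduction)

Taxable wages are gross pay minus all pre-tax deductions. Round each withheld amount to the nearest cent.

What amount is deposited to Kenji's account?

Transit benefit: $76.34
Taxable wages = $11664.88 − $76.34 = $11588.54
Federal income tax: $11588.54 × 0.16 = $1854.17
Municipal income tax: $11588.54 × 0.0118 = $136.74
State income tax: $11588.54 × 0.0613 = $710.38
Social Security tax: $11664.88 × 0.07 = $816.54
State unemployment insurance (employee share): $11664.88 × 0.007 = $81.65
Medicare tax: $11664.88 × 0.0268 = $312.62
Dental plan: $306.96
Parking fee: $139.63
(Employer's $485.57 toward parking fee is not withheld from the employee.)
Total deductions = $76.34 + $1854.17 + $136.74 + $710.38 + $816.54 + $81.65 + $312.62 + $306.96 + $139.63 = $4435.03
Net pay = $11664.88 − $4435.03 = $7229.85

$7229.85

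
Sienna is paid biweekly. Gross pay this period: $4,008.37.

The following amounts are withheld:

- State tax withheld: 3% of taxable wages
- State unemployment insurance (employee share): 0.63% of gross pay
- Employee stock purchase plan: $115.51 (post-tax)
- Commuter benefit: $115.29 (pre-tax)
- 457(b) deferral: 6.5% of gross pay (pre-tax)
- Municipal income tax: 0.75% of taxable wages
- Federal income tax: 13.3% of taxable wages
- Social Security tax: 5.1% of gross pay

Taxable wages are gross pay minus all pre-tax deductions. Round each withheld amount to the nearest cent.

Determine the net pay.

Commuter benefit: $115.29
457(b) deferral: $4,008.37 × 0.065 = $260.54
Pre-tax total = $115.29 + $260.54 = $375.83
Taxable wages = $4,008.37 − $375.83 = $3,632.54
Municipal income tax: $3,632.54 × 0.0075 = $27.24
Federal income tax: $3,632.54 × 0.133 = $483.13
State tax withheld: $3,632.54 × 0.03 = $108.98
State unemployment insurance (employee share): $4,008.37 × 0.0063 = $25.25
Social Security tax: $4,008.37 × 0.051 = $204.43
Employee stock purchase plan: $115.51
Total deductions = $115.29 + $260.54 + $27.24 + $483.13 + $108.98 + $25.25 + $204.43 + $115.51 = $1,340.37
Net pay = $4,008.37 − $1,340.37 = $2,668.00

$2,668.00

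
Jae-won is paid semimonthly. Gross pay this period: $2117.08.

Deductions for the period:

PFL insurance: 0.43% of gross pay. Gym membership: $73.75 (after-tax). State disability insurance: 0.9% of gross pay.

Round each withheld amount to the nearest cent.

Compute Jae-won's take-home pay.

$2015.18

PFL insurance: $2117.08 × 0.0043 = $9.10
State disability insurance: $2117.08 × 0.009 = $19.05
Gym membership: $73.75
Total deductions = $9.10 + $19.05 + $73.75 = $101.90
Net pay = $2117.08 − $101.90 = $2015.18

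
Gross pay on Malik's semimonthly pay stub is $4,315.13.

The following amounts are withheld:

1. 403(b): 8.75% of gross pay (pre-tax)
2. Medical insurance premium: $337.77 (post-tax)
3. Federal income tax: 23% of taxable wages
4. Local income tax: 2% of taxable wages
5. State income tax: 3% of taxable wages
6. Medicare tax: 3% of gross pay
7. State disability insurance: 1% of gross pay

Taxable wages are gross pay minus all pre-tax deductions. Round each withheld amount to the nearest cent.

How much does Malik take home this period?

403(b): $4,315.13 × 0.0875 = $377.57
Taxable wages = $4,315.13 − $377.57 = $3,937.56
Federal income tax: $3,937.56 × 0.23 = $905.64
State income tax: $3,937.56 × 0.03 = $118.13
Local income tax: $3,937.56 × 0.02 = $78.75
Medicare tax: $4,315.13 × 0.03 = $129.45
State disability insurance: $4,315.13 × 0.01 = $43.15
Medical insurance premium: $337.77
Total deductions = $377.57 + $905.64 + $118.13 + $78.75 + $129.45 + $43.15 + $337.77 = $1,990.46
Net pay = $4,315.13 − $1,990.46 = $2,324.67

$2,324.67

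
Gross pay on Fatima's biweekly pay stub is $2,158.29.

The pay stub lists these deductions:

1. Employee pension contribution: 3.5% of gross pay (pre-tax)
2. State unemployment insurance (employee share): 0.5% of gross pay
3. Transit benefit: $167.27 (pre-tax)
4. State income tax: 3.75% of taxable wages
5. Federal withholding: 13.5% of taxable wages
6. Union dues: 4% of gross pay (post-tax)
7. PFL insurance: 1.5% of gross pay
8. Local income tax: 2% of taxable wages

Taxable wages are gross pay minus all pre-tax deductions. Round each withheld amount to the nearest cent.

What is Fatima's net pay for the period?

$1,417.26

Transit benefit: $167.27
Employee pension contribution: $2,158.29 × 0.035 = $75.54
Pre-tax total = $167.27 + $75.54 = $242.81
Taxable wages = $2,158.29 − $242.81 = $1,915.48
Local income tax: $1,915.48 × 0.02 = $38.31
State income tax: $1,915.48 × 0.0375 = $71.83
Federal withholding: $1,915.48 × 0.135 = $258.59
PFL insurance: $2,158.29 × 0.015 = $32.37
State unemployment insurance (employee share): $2,158.29 × 0.005 = $10.79
Union dues: $2,158.29 × 0.04 = $86.33
Total deductions = $167.27 + $75.54 + $38.31 + $71.83 + $258.59 + $32.37 + $10.79 + $86.33 = $741.03
Net pay = $2,158.29 − $741.03 = $1,417.26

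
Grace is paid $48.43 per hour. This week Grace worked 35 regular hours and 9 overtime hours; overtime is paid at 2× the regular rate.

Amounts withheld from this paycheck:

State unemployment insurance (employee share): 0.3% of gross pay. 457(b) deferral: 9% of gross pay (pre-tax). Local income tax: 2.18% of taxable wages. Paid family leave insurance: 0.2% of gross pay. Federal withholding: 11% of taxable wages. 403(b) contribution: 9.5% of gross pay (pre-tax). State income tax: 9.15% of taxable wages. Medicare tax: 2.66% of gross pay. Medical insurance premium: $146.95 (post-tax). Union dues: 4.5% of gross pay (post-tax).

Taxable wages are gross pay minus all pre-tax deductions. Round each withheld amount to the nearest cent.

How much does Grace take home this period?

Regular pay: 35 × $48.43 = $1695.05
Overtime pay: 9 × $48.43 × 2 = $871.74
Gross pay = $1695.05 + $871.74 = $2566.79
403(b) contribution: $2566.79 × 0.095 = $243.85
457(b) deferral: $2566.79 × 0.09 = $231.01
Pre-tax total = $243.85 + $231.01 = $474.86
Taxable wages = $2566.79 − $474.86 = $2091.93
Federal withholding: $2091.93 × 0.11 = $230.11
State income tax: $2091.93 × 0.0915 = $191.41
Local income tax: $2091.93 × 0.0218 = $45.60
State unemployment insurance (employee share): $2566.79 × 0.003 = $7.70
Paid family leave insurance: $2566.79 × 0.002 = $5.13
Medicare tax: $2566.79 × 0.0266 = $68.28
Medical insurance premium: $146.95
Union dues: $2566.79 × 0.045 = $115.51
Total deductions = $243.85 + $231.01 + $230.11 + $191.41 + $45.60 + $7.70 + $5.13 + $68.28 + $146.95 + $115.51 = $1285.55
Net pay = $2566.79 − $1285.55 = $1281.24

$1281.24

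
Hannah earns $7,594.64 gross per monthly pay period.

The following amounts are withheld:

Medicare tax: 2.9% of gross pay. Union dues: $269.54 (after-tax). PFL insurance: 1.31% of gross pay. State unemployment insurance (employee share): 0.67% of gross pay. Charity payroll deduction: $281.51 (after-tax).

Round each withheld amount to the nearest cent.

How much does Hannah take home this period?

$6,672.98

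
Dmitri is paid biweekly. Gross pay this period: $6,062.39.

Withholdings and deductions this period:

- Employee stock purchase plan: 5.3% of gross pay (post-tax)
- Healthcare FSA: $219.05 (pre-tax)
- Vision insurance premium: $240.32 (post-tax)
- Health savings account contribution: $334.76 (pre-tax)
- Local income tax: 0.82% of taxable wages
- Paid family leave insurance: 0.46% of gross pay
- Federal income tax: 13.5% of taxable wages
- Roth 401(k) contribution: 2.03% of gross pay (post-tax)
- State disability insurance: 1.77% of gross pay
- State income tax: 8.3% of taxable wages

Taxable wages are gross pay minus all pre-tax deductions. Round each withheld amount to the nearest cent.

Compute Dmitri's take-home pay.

$3,442.65

Healthcare FSA: $219.05
Health savings account contribution: $334.76
Pre-tax total = $219.05 + $334.76 = $553.81
Taxable wages = $6,062.39 − $553.81 = $5,508.58
Local income tax: $5,508.58 × 0.0082 = $45.17
Federal income tax: $5,508.58 × 0.135 = $743.66
State income tax: $5,508.58 × 0.083 = $457.21
Paid family leave insurance: $6,062.39 × 0.0046 = $27.89
State disability insurance: $6,062.39 × 0.0177 = $107.30
Vision insurance premium: $240.32
Employee stock purchase plan: $6,062.39 × 0.053 = $321.31
Roth 401(k) contribution: $6,062.39 × 0.0203 = $123.07
Total deductions = $219.05 + $334.76 + $45.17 + $743.66 + $457.21 + $27.89 + $107.30 + $240.32 + $321.31 + $123.07 = $2,619.74
Net pay = $6,062.39 − $2,619.74 = $3,442.65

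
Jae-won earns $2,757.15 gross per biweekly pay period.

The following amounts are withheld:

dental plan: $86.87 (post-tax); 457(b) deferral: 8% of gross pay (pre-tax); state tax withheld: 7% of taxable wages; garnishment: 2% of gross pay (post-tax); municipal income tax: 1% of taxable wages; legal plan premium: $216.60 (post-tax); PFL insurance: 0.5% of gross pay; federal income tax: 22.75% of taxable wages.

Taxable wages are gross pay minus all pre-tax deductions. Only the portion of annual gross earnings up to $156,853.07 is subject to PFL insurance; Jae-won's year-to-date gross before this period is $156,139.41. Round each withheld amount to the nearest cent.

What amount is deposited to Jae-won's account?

$1,394.40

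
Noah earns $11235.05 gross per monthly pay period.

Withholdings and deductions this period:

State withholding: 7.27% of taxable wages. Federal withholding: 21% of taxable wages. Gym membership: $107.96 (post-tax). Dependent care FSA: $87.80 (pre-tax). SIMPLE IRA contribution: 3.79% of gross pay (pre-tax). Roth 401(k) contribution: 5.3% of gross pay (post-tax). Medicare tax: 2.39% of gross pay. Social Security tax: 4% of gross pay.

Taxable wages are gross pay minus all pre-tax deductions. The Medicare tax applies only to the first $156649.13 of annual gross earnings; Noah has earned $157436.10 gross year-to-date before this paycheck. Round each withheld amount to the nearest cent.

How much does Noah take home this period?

$6537.67

Dependent care FSA: $87.80
SIMPLE IRA contribution: $11235.05 × 0.0379 = $425.81
Pre-tax total = $87.80 + $425.81 = $513.61
Taxable wages = $11235.05 − $513.61 = $10721.44
Federal withholding: $10721.44 × 0.21 = $2251.50
State withholding: $10721.44 × 0.0727 = $779.45
Social Security tax: $11235.05 × 0.04 = $449.40
Medicare tax: annual cap $156649.13 already reached (YTD $157436.10), so $0.00
Gym membership: $107.96
Roth 401(k) contribution: $11235.05 × 0.053 = $595.46
Total deductions = $87.80 + $425.81 + $2251.50 + $779.45 + $449.40 + $0.00 + $107.96 + $595.46 = $4697.38
Net pay = $11235.05 − $4697.38 = $6537.67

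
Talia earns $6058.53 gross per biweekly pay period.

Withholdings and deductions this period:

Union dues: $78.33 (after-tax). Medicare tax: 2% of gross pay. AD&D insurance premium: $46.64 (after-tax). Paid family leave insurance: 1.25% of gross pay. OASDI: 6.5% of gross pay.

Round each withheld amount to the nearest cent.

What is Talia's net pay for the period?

Paid family leave insurance: $6058.53 × 0.0125 = $75.73
Medicare tax: $6058.53 × 0.02 = $121.17
OASDI: $6058.53 × 0.065 = $393.80
Union dues: $78.33
AD&D insurance premium: $46.64
Total deductions = $75.73 + $121.17 + $393.80 + $78.33 + $46.64 = $715.67
Net pay = $6058.53 − $715.67 = $5342.86

$5342.86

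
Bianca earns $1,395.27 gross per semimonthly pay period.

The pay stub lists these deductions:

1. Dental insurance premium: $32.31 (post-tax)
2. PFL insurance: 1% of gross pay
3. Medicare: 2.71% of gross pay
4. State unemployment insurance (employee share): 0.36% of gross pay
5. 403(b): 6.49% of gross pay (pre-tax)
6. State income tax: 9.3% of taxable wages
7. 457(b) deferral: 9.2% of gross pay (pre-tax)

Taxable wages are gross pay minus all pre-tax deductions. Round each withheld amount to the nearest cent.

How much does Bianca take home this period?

$977.87

403(b): $1,395.27 × 0.0649 = $90.55
457(b) deferral: $1,395.27 × 0.092 = $128.36
Pre-tax total = $90.55 + $128.36 = $218.91
Taxable wages = $1,395.27 − $218.91 = $1,176.36
State income tax: $1,176.36 × 0.093 = $109.40
Medicare: $1,395.27 × 0.0271 = $37.81
PFL insurance: $1,395.27 × 0.01 = $13.95
State unemployment insurance (employee share): $1,395.27 × 0.0036 = $5.02
Dental insurance premium: $32.31
Total deductions = $90.55 + $128.36 + $109.40 + $37.81 + $13.95 + $5.02 + $32.31 = $417.40
Net pay = $1,395.27 − $417.40 = $977.87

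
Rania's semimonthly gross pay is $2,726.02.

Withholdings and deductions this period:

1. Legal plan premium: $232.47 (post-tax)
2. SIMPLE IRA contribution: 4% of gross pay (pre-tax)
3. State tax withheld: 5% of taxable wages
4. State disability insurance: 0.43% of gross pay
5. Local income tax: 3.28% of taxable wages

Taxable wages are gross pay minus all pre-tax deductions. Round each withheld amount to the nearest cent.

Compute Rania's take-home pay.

$2,156.10

SIMPLE IRA contribution: $2,726.02 × 0.04 = $109.04
Taxable wages = $2,726.02 − $109.04 = $2,616.98
State tax withheld: $2,616.98 × 0.05 = $130.85
Local income tax: $2,616.98 × 0.0328 = $85.84
State disability insurance: $2,726.02 × 0.0043 = $11.72
Legal plan premium: $232.47
Total deductions = $109.04 + $130.85 + $85.84 + $11.72 + $232.47 = $569.92
Net pay = $2,726.02 − $569.92 = $2,156.10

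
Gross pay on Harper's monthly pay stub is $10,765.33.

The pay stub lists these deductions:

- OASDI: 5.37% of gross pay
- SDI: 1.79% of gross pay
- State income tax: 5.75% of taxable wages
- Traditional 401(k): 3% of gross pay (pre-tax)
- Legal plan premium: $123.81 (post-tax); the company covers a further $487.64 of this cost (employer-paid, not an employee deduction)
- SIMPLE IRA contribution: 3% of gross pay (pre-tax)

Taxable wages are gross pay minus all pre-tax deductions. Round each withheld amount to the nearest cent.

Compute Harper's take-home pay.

Traditional 401(k): $10,765.33 × 0.03 = $322.96
SIMPLE IRA contribution: $10,765.33 × 0.03 = $322.96
Pre-tax total = $322.96 + $322.96 = $645.92
Taxable wages = $10,765.33 − $645.92 = $10,119.41
State income tax: $10,119.41 × 0.0575 = $581.87
SDI: $10,765.33 × 0.0179 = $192.70
OASDI: $10,765.33 × 0.0537 = $578.10
Legal plan premium: $123.81
(Employer's $487.64 toward legal plan premium is not withheld from the employee.)
Total deductions = $322.96 + $322.96 + $581.87 + $192.70 + $578.10 + $123.81 = $2,122.40
Net pay = $10,765.33 − $2,122.40 = $8,642.93

$8,642.93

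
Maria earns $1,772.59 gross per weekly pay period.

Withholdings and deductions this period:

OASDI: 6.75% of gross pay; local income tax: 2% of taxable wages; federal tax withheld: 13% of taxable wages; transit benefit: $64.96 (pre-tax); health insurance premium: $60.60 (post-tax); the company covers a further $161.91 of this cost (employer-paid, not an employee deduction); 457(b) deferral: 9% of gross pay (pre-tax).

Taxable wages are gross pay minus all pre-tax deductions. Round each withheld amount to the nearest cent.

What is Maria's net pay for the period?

Transit benefit: $64.96
457(b) deferral: $1,772.59 × 0.09 = $159.53
Pre-tax total = $64.96 + $159.53 = $224.49
Taxable wages = $1,772.59 − $224.49 = $1,548.10
Federal tax withheld: $1,548.10 × 0.13 = $201.25
Local income tax: $1,548.10 × 0.02 = $30.96
OASDI: $1,772.59 × 0.0675 = $119.65
Health insurance premium: $60.60
(Employer's $161.91 toward health insurance premium is not withheld from the employee.)
Total deductions = $64.96 + $159.53 + $201.25 + $30.96 + $119.65 + $60.60 = $636.95
Net pay = $1,772.59 − $636.95 = $1,135.64

$1,135.64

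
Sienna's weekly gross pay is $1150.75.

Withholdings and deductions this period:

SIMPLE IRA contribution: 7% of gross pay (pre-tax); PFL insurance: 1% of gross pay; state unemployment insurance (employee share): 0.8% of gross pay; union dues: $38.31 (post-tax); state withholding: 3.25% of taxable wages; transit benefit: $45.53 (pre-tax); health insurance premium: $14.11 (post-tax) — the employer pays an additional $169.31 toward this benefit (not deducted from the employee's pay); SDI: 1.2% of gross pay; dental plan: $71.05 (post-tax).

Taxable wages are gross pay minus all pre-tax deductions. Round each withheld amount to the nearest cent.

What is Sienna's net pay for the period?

$833.37

Transit benefit: $45.53
SIMPLE IRA contribution: $1150.75 × 0.07 = $80.55
Pre-tax total = $45.53 + $80.55 = $126.08
Taxable wages = $1150.75 − $126.08 = $1024.67
State withholding: $1024.67 × 0.0325 = $33.30
State unemployment insurance (employee share): $1150.75 × 0.008 = $9.21
SDI: $1150.75 × 0.012 = $13.81
PFL insurance: $1150.75 × 0.01 = $11.51
Union dues: $38.31
Dental plan: $71.05
Health insurance premium: $14.11
(Employer's $169.31 toward health insurance premium is not withheld from the employee.)
Total deductions = $45.53 + $80.55 + $33.30 + $9.21 + $13.81 + $11.51 + $38.31 + $71.05 + $14.11 = $317.38
Net pay = $1150.75 − $317.38 = $833.37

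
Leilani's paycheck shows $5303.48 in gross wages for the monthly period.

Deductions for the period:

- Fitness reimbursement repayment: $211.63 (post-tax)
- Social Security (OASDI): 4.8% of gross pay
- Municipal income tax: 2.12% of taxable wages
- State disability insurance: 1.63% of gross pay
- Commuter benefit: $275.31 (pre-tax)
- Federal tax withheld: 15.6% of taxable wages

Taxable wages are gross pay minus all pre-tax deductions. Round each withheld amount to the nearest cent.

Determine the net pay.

$3584.53

Commuter benefit: $275.31
Taxable wages = $5303.48 − $275.31 = $5028.17
Municipal income tax: $5028.17 × 0.0212 = $106.60
Federal tax withheld: $5028.17 × 0.156 = $784.39
State disability insurance: $5303.48 × 0.0163 = $86.45
Social Security (OASDI): $5303.48 × 0.048 = $254.57
Fitness reimbursement repayment: $211.63
Total deductions = $275.31 + $106.60 + $784.39 + $86.45 + $254.57 + $211.63 = $1718.95
Net pay = $5303.48 − $1718.95 = $3584.53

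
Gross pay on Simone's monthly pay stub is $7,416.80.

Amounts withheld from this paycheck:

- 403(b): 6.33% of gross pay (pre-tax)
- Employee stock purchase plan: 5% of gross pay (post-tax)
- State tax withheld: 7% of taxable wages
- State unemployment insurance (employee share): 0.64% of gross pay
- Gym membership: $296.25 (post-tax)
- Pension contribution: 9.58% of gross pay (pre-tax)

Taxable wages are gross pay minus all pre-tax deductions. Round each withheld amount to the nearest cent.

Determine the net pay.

$5,085.65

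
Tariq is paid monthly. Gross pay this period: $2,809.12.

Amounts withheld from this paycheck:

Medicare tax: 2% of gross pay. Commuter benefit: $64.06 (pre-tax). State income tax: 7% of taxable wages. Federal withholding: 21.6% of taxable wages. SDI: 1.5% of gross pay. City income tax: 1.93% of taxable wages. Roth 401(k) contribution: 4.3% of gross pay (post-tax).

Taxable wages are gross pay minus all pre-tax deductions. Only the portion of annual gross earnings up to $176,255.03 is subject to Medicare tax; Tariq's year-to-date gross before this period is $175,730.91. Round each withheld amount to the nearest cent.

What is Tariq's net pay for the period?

$1,733.59

Commuter benefit: $64.06
Taxable wages = $2,809.12 − $64.06 = $2,745.06
City income tax: $2,745.06 × 0.0193 = $52.98
Federal withholding: $2,745.06 × 0.216 = $592.93
State income tax: $2,745.06 × 0.07 = $192.15
Medicare tax: only $176,255.03 − $175,730.91 = $524.12 of this check is subject → $524.12 × 0.02 = $10.48
SDI: $2,809.12 × 0.015 = $42.14
Roth 401(k) contribution: $2,809.12 × 0.043 = $120.79
Total deductions = $64.06 + $52.98 + $592.93 + $192.15 + $10.48 + $42.14 + $120.79 = $1,075.53
Net pay = $2,809.12 − $1,075.53 = $1,733.59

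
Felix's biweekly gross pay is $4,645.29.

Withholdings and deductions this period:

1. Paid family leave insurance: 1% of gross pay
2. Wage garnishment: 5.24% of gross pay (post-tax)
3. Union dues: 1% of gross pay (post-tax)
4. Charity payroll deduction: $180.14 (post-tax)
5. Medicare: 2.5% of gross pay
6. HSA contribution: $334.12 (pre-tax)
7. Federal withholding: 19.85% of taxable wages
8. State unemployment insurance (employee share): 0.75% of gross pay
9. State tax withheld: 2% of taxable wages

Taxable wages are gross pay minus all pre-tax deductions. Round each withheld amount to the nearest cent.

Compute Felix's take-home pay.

$2,701.76

HSA contribution: $334.12
Taxable wages = $4,645.29 − $334.12 = $4,311.17
State tax withheld: $4,311.17 × 0.02 = $86.22
Federal withholding: $4,311.17 × 0.1985 = $855.77
State unemployment insurance (employee share): $4,645.29 × 0.0075 = $34.84
Medicare: $4,645.29 × 0.025 = $116.13
Paid family leave insurance: $4,645.29 × 0.01 = $46.45
Charity payroll deduction: $180.14
Union dues: $4,645.29 × 0.01 = $46.45
Wage garnishment: $4,645.29 × 0.0524 = $243.41
Total deductions = $334.12 + $86.22 + $855.77 + $34.84 + $116.13 + $46.45 + $180.14 + $46.45 + $243.41 = $1,943.53
Net pay = $4,645.29 − $1,943.53 = $2,701.76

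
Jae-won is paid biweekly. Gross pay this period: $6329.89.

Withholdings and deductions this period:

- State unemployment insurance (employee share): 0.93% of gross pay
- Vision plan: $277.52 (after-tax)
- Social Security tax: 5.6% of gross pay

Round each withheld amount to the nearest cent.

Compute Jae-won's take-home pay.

$5639.03

Social Security tax: $6329.89 × 0.056 = $354.47
State unemployment insurance (employee share): $6329.89 × 0.0093 = $58.87
Vision plan: $277.52
Total deductions = $354.47 + $58.87 + $277.52 = $690.86
Net pay = $6329.89 − $690.86 = $5639.03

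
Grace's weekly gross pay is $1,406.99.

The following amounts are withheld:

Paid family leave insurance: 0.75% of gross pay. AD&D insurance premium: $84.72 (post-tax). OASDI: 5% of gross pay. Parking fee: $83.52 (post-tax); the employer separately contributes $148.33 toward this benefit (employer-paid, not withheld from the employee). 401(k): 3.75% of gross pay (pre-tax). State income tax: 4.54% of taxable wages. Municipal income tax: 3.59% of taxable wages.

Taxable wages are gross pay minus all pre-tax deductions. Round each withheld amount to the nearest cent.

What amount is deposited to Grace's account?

401(k): $1,406.99 × 0.0375 = $52.76
Taxable wages = $1,406.99 − $52.76 = $1,354.23
State income tax: $1,354.23 × 0.0454 = $61.48
Municipal income tax: $1,354.23 × 0.0359 = $48.62
OASDI: $1,406.99 × 0.05 = $70.35
Paid family leave insurance: $1,406.99 × 0.0075 = $10.55
Parking fee: $83.52
AD&D insurance premium: $84.72
(Employer's $148.33 toward parking fee is not withheld from the employee.)
Total deductions = $52.76 + $61.48 + $48.62 + $70.35 + $10.55 + $83.52 + $84.72 = $412.00
Net pay = $1,406.99 − $412.00 = $994.99

$994.99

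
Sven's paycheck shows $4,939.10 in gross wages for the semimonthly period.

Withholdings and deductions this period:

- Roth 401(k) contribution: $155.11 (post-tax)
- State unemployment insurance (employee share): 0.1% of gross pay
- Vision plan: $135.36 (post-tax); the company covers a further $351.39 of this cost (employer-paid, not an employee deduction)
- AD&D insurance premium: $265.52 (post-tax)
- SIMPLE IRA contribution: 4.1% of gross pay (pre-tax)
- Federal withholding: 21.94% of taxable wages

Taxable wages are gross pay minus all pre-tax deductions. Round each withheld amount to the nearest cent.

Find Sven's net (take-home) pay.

SIMPLE IRA contribution: $4,939.10 × 0.041 = $202.50
Taxable wages = $4,939.10 − $202.50 = $4,736.60
Federal withholding: $4,736.60 × 0.2194 = $1,039.21
State unemployment insurance (employee share): $4,939.10 × 0.001 = $4.94
Roth 401(k) contribution: $155.11
AD&D insurance premium: $265.52
Vision plan: $135.36
(Employer's $351.39 toward vision plan is not withheld from the employee.)
Total deductions = $202.50 + $1,039.21 + $4.94 + $155.11 + $265.52 + $135.36 = $1,802.64
Net pay = $4,939.10 − $1,802.64 = $3,136.46

$3,136.46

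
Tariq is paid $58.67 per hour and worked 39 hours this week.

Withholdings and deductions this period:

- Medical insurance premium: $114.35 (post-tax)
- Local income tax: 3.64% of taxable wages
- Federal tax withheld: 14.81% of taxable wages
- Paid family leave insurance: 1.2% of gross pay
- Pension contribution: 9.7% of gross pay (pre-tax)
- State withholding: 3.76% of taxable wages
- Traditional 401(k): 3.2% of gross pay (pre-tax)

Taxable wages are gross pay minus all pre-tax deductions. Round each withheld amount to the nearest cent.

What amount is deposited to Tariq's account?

$1,408.51

Gross pay: 39 × $58.67 = $2,288.13
Traditional 401(k): $2,288.13 × 0.032 = $73.22
Pension contribution: $2,288.13 × 0.097 = $221.95
Pre-tax total = $73.22 + $221.95 = $295.17
Taxable wages = $2,288.13 − $295.17 = $1,992.96
Local income tax: $1,992.96 × 0.0364 = $72.54
State withholding: $1,992.96 × 0.0376 = $74.94
Federal tax withheld: $1,992.96 × 0.1481 = $295.16
Paid family leave insurance: $2,288.13 × 0.012 = $27.46
Medical insurance premium: $114.35
Total deductions = $73.22 + $221.95 + $72.54 + $74.94 + $295.16 + $27.46 + $114.35 = $879.62
Net pay = $2,288.13 − $879.62 = $1,408.51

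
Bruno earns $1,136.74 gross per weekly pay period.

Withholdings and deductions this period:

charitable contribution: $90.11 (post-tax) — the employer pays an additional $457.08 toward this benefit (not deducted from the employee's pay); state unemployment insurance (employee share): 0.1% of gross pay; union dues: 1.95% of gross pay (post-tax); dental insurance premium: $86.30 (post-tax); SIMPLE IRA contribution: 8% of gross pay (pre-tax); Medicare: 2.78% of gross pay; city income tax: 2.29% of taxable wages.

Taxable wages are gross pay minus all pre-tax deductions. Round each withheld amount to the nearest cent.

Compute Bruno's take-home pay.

SIMPLE IRA contribution: $1,136.74 × 0.08 = $90.94
Taxable wages = $1,136.74 − $90.94 = $1,045.80
City income tax: $1,045.80 × 0.0229 = $23.95
Medicare: $1,136.74 × 0.0278 = $31.60
State unemployment insurance (employee share): $1,136.74 × 0.001 = $1.14
Union dues: $1,136.74 × 0.0195 = $22.17
Dental insurance premium: $86.30
Charitable contribution: $90.11
(Employer's $457.08 toward charitable contribution is not withheld from the employee.)
Total deductions = $90.94 + $23.95 + $31.60 + $1.14 + $22.17 + $86.30 + $90.11 = $346.21
Net pay = $1,136.74 − $346.21 = $790.53

$790.53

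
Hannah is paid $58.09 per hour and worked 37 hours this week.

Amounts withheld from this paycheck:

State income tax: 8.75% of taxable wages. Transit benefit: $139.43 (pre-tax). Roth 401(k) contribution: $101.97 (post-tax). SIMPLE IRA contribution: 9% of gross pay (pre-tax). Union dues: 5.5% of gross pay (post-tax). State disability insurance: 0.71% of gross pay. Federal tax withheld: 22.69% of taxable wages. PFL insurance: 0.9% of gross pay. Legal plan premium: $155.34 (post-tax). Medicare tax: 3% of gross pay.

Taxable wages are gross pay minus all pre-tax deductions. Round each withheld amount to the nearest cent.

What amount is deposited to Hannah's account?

$770.77

Gross pay: 37 × $58.09 = $2,149.33
SIMPLE IRA contribution: $2,149.33 × 0.09 = $193.44
Transit benefit: $139.43
Pre-tax total = $193.44 + $139.43 = $332.87
Taxable wages = $2,149.33 − $332.87 = $1,816.46
State income tax: $1,816.46 × 0.0875 = $158.94
Federal tax withheld: $1,816.46 × 0.2269 = $412.15
Medicare tax: $2,149.33 × 0.03 = $64.48
State disability insurance: $2,149.33 × 0.0071 = $15.26
PFL insurance: $2,149.33 × 0.009 = $19.34
Roth 401(k) contribution: $101.97
Union dues: $2,149.33 × 0.055 = $118.21
Legal plan premium: $155.34
Total deductions = $193.44 + $139.43 + $158.94 + $412.15 + $64.48 + $15.26 + $19.34 + $101.97 + $118.21 + $155.34 = $1,378.56
Net pay = $2,149.33 − $1,378.56 = $770.77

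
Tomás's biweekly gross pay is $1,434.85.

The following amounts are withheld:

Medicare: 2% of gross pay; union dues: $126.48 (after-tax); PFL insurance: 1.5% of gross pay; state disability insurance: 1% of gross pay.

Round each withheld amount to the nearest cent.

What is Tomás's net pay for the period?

$1,243.80

Medicare: $1,434.85 × 0.02 = $28.70
PFL insurance: $1,434.85 × 0.015 = $21.52
State disability insurance: $1,434.85 × 0.01 = $14.35
Union dues: $126.48
Total deductions = $28.70 + $21.52 + $14.35 + $126.48 = $191.05
Net pay = $1,434.85 − $191.05 = $1,243.80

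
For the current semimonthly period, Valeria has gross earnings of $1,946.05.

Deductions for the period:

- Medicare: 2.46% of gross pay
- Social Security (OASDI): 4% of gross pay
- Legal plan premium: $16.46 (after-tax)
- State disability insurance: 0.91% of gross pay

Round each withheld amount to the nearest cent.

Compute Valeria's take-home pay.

State disability insurance: $1,946.05 × 0.0091 = $17.71
Medicare: $1,946.05 × 0.0246 = $47.87
Social Security (OASDI): $1,946.05 × 0.04 = $77.84
Legal plan premium: $16.46
Total deductions = $17.71 + $47.87 + $77.84 + $16.46 = $159.88
Net pay = $1,946.05 − $159.88 = $1,786.17

$1,786.17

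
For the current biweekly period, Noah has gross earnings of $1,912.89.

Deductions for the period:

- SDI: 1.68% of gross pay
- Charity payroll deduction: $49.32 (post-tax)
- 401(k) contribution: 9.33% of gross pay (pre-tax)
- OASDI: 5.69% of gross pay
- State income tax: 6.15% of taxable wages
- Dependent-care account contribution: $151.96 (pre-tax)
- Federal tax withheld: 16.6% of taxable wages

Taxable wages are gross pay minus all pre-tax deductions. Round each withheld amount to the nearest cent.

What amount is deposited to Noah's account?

Dependent-care account contribution: $151.96
401(k) contribution: $1,912.89 × 0.0933 = $178.47
Pre-tax total = $151.96 + $178.47 = $330.43
Taxable wages = $1,912.89 − $330.43 = $1,582.46
State income tax: $1,582.46 × 0.0615 = $97.32
Federal tax withheld: $1,582.46 × 0.166 = $262.69
OASDI: $1,912.89 × 0.0569 = $108.84
SDI: $1,912.89 × 0.0168 = $32.14
Charity payroll deduction: $49.32
Total deductions = $151.96 + $178.47 + $97.32 + $262.69 + $108.84 + $32.14 + $49.32 = $880.74
Net pay = $1,912.89 − $880.74 = $1,032.15

$1,032.15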